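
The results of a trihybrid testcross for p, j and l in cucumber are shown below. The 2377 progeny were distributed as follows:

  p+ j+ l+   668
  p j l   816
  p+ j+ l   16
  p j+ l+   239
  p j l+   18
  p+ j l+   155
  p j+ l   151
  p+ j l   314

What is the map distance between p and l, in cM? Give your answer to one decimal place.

The two most frequent reciprocal classes, p+ j+ l+ and p j l, are the parental types, so the F1 was p+ j+ l+ / p j l.
The two rarest classes, p+ j+ l and p j l+, are the double crossovers. Comparing them with the parentals, only the l allele has switched, so l is the middle locus and the order is p – l – j.
Crossovers in the p–l interval produce the single-crossover classes p j+ l+ and p+ j l (239 + 314 = 553) plus the double crossovers (34).
RF(p–l) = (553 + 34) / 2377 = 587/2377 = 0.2469 → 24.7 cM.

24.7 cM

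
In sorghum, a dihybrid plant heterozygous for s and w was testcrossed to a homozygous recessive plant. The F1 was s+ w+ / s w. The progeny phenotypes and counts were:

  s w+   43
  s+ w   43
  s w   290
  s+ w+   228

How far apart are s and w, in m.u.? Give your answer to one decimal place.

14.2 m.u.

The recombinant classes are s+ w and s w+: 43 + 43 = 86.
Recombination frequency = 86/604 = 0.1424 ≈ 14.2%, i.e. 14.2 m.u.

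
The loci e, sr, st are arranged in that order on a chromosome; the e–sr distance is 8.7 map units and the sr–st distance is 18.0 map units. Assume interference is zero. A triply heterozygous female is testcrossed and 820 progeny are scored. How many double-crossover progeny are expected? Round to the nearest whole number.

Map distances give recombination frequencies of 0.087 and 0.180 for the two intervals.
With no interference, expected double-crossover frequency = 0.087 × 0.180 = 0.01566.
Expected number = 0.01566 × 820 = 12.84 ≈ 13.

13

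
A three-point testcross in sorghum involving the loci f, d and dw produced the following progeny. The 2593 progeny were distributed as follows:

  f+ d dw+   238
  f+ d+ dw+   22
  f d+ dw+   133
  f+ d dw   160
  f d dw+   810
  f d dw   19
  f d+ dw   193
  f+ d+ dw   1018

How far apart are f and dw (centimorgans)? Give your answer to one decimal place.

The two most frequent reciprocal classes, f d dw+ and f+ d+ dw, are the parental types, so the F1 was f d dw+ / f+ d+ dw.
The two rarest classes, f d dw and f+ d+ dw+, are the double crossovers. Comparing them with the parentals, only the dw allele has switched, so dw is the middle locus and the order is f – dw – d.
Crossovers in the f–dw interval produce the single-crossover classes f+ d dw+ and f d+ dw (238 + 193 = 431) plus the double crossovers (41).
RF(f–dw) = (431 + 41) / 2593 = 472/2593 = 0.1820 → 18.2 centimorgans.

18.2 centimorgans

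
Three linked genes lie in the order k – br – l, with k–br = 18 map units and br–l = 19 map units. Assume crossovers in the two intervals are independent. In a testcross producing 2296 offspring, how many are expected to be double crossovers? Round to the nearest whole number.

Map distances give recombination frequencies of 0.180 and 0.190 for the two intervals.
With no interference, expected double-crossover frequency = 0.180 × 0.190 = 0.03420.
Expected number = 0.03420 × 2296 = 78.52 ≈ 79.

79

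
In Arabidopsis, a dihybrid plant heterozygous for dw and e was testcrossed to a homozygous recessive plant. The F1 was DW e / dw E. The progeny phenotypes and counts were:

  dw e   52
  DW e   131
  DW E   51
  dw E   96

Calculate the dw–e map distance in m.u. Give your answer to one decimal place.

The recombinant classes are DW E and dw e: 51 + 52 = 103.
Recombination frequency = 103/330 = 0.3121 ≈ 31.2%, i.e. 31.2 m.u.

31.2 m.u.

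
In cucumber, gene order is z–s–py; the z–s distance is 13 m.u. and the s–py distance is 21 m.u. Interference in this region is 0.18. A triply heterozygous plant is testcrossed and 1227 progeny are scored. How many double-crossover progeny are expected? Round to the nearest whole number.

Map distances give recombination frequencies of 0.130 and 0.210 for the two intervals.
With interference 0.18 (so coincidence = 0.82), expected double-crossover frequency = 0.130 × 0.210 × 0.82 = 0.02239.
Expected number = 0.02239 × 1227 = 27.47 ≈ 27.

27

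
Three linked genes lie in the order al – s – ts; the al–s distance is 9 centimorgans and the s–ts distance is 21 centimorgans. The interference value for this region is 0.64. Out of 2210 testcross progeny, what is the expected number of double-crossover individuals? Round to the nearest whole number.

Map distances give recombination frequencies of 0.090 and 0.210 for the two intervals.
With interference 0.64 (so coincidence = 0.36), expected double-crossover frequency = 0.090 × 0.210 × 0.36 = 0.00680.
Expected number = 0.00680 × 2210 = 15.04 ≈ 15.

15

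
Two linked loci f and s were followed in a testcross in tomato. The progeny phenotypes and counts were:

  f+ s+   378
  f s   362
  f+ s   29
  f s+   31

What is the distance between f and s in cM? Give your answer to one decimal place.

7.5 cM

The two most frequent classes, f+ s+ (378) and f s (362), are the parental types, so the F1 was f+ s+ / f s.
The recombinant classes are f+ s and f s+: 29 + 31 = 60.
Recombination frequency = 60/800 = 0.0750 ≈ 7.5%, i.e. 7.5 cM.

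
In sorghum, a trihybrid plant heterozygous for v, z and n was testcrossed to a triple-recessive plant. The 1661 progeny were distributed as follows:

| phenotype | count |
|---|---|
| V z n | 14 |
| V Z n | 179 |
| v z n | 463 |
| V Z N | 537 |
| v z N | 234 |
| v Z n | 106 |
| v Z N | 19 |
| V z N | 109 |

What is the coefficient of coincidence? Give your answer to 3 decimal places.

0.496

The two most frequent reciprocal classes, v z n and V Z N, are the parental types, so the F1 was v z n / V Z N.
The two rarest classes, V z n and v Z N, are the double crossovers. Comparing them with the parentals, only the v allele has switched, so v is the middle locus and the order is z – v – n.
z–v: (215 + 33)/1661 = 0.1493; v–n: (413 + 33)/1661 = 0.2685.
Expected DCO frequency = 0.1493 × 0.2685 ≈ 0.04009; observed = 33/1661 ≈ 0.01987.
Coefficient of coincidence = 0.01987/0.04009 ≈ 0.496.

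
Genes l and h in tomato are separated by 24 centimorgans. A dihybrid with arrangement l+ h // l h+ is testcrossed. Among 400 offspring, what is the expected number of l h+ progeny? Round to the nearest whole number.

A map distance of 24 centimorgans corresponds to a recombination frequency of 0.240.
The F1 is l+ h / l h+, so l h+ is a parental gamete class with expected frequency (1 − r)/2 = 0.760/2 = 0.3800.
Expected number = 0.3800 × 400 = 152.00 ≈ 152.

152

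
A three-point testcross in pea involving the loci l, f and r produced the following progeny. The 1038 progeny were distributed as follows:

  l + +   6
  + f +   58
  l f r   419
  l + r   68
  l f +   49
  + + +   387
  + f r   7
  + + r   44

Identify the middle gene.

The two most frequent reciprocal classes, l f r and + + +, are the parental types, so the F1 was l f r / + + +.
The two rarest classes, + f r and l + +, are the double crossovers. Comparing them with the parentals, only the l allele has switched, so l is the middle locus and the order is f – l – r.

l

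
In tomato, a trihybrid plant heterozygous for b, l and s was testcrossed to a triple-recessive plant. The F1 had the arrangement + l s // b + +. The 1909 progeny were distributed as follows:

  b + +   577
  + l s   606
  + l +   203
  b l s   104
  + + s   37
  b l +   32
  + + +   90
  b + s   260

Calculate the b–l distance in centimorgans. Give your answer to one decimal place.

13.8 centimorgans

The two rarest classes, + + s and b l +, are the double crossovers. Comparing them with the parentals, only the l allele has switched, so l is the middle locus and the order is b – l – s.
Crossovers in the b–l interval produce the single-crossover classes b l s and + + + (104 + 90 = 194) plus the double crossovers (69).
RF(b–l) = (194 + 69) / 1909 = 263/1909 = 0.1378 → 13.8 centimorgans.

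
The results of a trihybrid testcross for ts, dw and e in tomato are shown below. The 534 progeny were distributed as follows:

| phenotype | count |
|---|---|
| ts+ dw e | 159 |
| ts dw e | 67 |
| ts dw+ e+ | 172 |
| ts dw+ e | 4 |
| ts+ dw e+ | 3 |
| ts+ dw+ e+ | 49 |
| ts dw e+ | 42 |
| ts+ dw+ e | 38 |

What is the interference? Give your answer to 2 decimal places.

0.65

The two most frequent reciprocal classes, ts dw+ e+ and ts+ dw e, are the parental types, so the F1 was ts dw+ e+ / ts+ dw e.
The two rarest classes, ts dw+ e and ts+ dw e+, are the double crossovers. Comparing them with the parentals, only the e allele has switched, so e is the middle locus and the order is dw – e – ts.
dw–e: (80 + 7)/534 = 0.1629; e–ts: (116 + 7)/534 = 0.2303.
Expected DCO frequency = 0.1629 × 0.2303 ≈ 0.03752; observed = 7/534 ≈ 0.01311.
Coefficient of coincidence = 0.01311/0.03752 ≈ 0.35; interference = 1 − 0.35 = 0.65.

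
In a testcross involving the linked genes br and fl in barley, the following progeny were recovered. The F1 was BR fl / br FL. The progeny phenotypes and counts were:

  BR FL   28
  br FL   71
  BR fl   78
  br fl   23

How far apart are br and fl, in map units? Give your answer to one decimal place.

The recombinant classes are BR FL and br fl: 28 + 23 = 51.
Recombination frequency = 51/200 = 0.2550 ≈ 25.5%, i.e. 25.5 map units.

25.5 map units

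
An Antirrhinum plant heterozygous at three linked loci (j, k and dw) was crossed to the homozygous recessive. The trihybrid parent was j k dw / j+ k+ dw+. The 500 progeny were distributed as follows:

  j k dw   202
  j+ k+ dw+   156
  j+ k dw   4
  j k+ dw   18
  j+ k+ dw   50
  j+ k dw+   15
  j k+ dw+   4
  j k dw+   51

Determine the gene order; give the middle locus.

The two rarest classes, j+ k dw and j k+ dw+, are the double crossovers. Comparing them with the parentals, only the j allele has switched, so j is the middle locus and the order is dw – j – k.

j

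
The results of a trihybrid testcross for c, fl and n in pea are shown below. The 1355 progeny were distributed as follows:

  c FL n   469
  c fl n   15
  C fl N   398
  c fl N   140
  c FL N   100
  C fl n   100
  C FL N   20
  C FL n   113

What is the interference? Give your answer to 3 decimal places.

0.299

The two most frequent reciprocal classes, C fl N and c FL n, are the parental types, so the F1 was C fl N / c FL n.
The two rarest classes, C FL N and c fl n, are the double crossovers. Comparing them with the parentals, only the fl allele has switched, so fl is the middle locus and the order is c – fl – n.
c–fl: (253 + 35)/1355 = 0.2125; fl–n: (200 + 35)/1355 = 0.1734.
Expected DCO frequency = 0.2125 × 0.1734 ≈ 0.03685; observed = 35/1355 ≈ 0.02583.
Coefficient of coincidence = 0.02583/0.03685 ≈ 0.701; interference = 1 − 0.701 = 0.299.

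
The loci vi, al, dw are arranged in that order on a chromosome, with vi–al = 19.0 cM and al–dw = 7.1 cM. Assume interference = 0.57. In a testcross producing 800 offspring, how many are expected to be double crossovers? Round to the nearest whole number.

5

Map distances give recombination frequencies of 0.190 and 0.071 for the two intervals.
With interference 0.57 (so coincidence = 0.43), expected double-crossover frequency = 0.190 × 0.071 × 0.43 = 0.00580.
Expected number = 0.00580 × 800 = 4.64 ≈ 5.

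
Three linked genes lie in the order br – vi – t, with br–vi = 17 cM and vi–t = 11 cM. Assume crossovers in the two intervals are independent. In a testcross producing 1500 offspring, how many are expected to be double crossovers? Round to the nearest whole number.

28

Map distances give recombination frequencies of 0.170 and 0.110 for the two intervals.
With no interference, expected double-crossover frequency = 0.170 × 0.110 = 0.01870.
Expected number = 0.01870 × 1500 = 28.05 ≈ 28.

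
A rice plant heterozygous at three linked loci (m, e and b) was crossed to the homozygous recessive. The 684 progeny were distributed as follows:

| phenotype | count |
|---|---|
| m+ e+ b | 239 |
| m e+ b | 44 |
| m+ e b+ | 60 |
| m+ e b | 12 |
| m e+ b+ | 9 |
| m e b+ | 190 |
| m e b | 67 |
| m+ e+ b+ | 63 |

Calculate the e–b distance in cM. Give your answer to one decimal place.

22.1 cM

The two most frequent reciprocal classes, m+ e+ b and m e b+, are the parental types, so the F1 was m+ e+ b / m e b+.
The two rarest classes, m+ e b and m e+ b+, are the double crossovers. Comparing them with the parentals, only the e allele has switched, so e is the middle locus and the order is m – e – b.
Crossovers in the e–b interval produce the single-crossover classes m+ e+ b+ and m e b (63 + 67 = 130) plus the double crossovers (21).
RF(e–b) = (130 + 21) / 684 = 151/684 = 0.2208 → 22.1 cM.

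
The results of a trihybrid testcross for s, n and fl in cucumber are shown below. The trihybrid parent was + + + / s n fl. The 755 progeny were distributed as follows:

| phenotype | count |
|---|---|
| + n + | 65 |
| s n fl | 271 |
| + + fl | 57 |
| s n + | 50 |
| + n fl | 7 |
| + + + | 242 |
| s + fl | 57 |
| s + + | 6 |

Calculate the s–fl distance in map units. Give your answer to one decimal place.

The two rarest classes, s + + and + n fl, are the double crossovers. Comparing them with the parentals, only the s allele has switched, so s is the middle locus and the order is n – s – fl.
Crossovers in the s–fl interval produce the single-crossover classes + + fl and s n + (57 + 50 = 107) plus the double crossovers (13).
RF(s–fl) = (107 + 13) / 755 = 120/755 = 0.1589 → 15.9 map units.

15.9 map units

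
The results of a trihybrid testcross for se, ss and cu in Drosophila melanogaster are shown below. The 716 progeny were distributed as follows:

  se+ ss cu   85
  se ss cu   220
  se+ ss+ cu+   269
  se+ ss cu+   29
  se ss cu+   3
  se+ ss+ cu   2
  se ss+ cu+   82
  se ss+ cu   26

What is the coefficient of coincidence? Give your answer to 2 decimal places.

The two most frequent reciprocal classes, se ss cu and se+ ss+ cu+, are the parental types, so the F1 was se ss cu / se+ ss+ cu+.
The two rarest classes, se ss cu+ and se+ ss+ cu, are the double crossovers. Comparing them with the parentals, only the cu allele has switched, so cu is the middle locus and the order is ss – cu – se.
ss–cu: (55 + 5)/716 = 0.0838; cu–se: (167 + 5)/716 = 0.2402.
Expected DCO frequency = 0.0838 × 0.2402 ≈ 0.02013; observed = 5/716 ≈ 0.00698.
Coefficient of coincidence = 0.00698/0.02013 ≈ 0.35.

0.35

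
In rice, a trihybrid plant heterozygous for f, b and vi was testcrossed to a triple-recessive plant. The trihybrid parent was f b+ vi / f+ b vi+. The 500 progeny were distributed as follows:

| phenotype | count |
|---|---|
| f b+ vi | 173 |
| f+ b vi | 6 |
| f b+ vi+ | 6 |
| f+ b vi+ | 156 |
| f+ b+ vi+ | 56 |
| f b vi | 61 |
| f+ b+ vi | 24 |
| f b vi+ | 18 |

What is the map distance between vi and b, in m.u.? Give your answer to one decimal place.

25.8 m.u.

The two rarest classes, f b+ vi+ and f+ b vi, are the double crossovers. Comparing them with the parentals, only the vi allele has switched, so vi is the middle locus and the order is f – vi – b.
Crossovers in the vi–b interval produce the single-crossover classes f b vi and f+ b+ vi+ (61 + 56 = 117) plus the double crossovers (12).
RF(vi–b) = (117 + 12) / 500 = 129/500 = 0.2580 → 25.8 m.u.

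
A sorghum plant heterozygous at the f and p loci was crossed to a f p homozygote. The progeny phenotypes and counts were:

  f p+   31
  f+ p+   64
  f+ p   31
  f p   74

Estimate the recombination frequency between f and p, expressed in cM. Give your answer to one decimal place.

The two most frequent classes, f+ p+ (64) and f p (74), are the parental types, so the F1 was f+ p+ / f p.
The recombinant classes are f+ p and f p+: 31 + 31 = 62.
Recombination frequency = 62/200 = 0.3100 ≈ 31.0%, i.e. 31.0 cM.

31.0 cM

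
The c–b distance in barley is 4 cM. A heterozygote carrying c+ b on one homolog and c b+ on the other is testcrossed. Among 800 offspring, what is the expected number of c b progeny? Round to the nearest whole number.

16

A map distance of 4 cM corresponds to a recombination frequency of 0.040.
The F1 is c+ b / c b+, so c b is a recombinant gamete class with expected frequency r/2 = 0.040/2 = 0.0200.
Expected number = 0.0200 × 800 = 16.00 ≈ 16.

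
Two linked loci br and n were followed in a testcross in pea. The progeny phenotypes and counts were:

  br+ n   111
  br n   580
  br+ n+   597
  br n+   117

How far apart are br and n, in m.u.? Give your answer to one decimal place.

The two most frequent classes, br+ n+ (597) and br n (580), are the parental types, so the F1 was br+ n+ / br n.
The recombinant classes are br+ n and br n+: 111 + 117 = 228.
Recombination frequency = 228/1405 = 0.1623 ≈ 16.2%, i.e. 16.2 m.u.

16.2 m.u.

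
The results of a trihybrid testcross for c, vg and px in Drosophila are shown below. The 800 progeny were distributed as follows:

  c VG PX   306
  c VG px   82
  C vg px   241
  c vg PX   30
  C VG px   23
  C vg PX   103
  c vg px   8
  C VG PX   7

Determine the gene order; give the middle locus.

c

The two most frequent reciprocal classes, c VG PX and C vg px, are the parental types, so the F1 was c VG PX / C vg px.
The two rarest classes, C VG PX and c vg px, are the double crossovers. Comparing them with the parentals, only the c allele has switched, so c is the middle locus and the order is px – c – vg.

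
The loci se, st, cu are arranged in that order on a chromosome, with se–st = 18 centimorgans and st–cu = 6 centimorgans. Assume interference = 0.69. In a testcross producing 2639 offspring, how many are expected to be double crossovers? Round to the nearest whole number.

9

Map distances give recombination frequencies of 0.180 and 0.060 for the two intervals.
With interference 0.69 (so coincidence = 0.31), expected double-crossover frequency = 0.180 × 0.060 × 0.31 = 0.00335.
Expected number = 0.00335 × 2639 = 8.84 ≈ 9.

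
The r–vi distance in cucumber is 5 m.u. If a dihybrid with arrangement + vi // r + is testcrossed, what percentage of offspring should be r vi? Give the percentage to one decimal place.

A map distance of 5 m.u. corresponds to a recombination frequency of 0.050.
The F1 is + vi / r +, so r vi is a recombinant gamete class with expected frequency r/2 = 0.050/2 = 0.0250.
That is 0.0250 = 2.5% of the progeny.

2.5%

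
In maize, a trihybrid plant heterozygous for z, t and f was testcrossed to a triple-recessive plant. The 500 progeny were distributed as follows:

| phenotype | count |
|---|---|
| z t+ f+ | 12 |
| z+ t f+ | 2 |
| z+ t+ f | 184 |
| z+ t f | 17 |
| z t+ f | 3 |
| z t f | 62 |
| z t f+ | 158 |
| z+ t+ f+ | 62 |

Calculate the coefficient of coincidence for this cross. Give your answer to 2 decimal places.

0.57

The two most frequent reciprocal classes, z+ t+ f and z t f+, are the parental types, so the F1 was z+ t+ f / z t f+.
The two rarest classes, z t+ f and z+ t f+, are the double crossovers. Comparing them with the parentals, only the z allele has switched, so z is the middle locus and the order is t – z – f.
t–z: (29 + 5)/500 = 0.0680; z–f: (124 + 5)/500 = 0.2580.
Expected DCO frequency = 0.0680 × 0.2580 ≈ 0.01754; observed = 5/500 ≈ 0.01000.
Coefficient of coincidence = 0.01000/0.01754 ≈ 0.57.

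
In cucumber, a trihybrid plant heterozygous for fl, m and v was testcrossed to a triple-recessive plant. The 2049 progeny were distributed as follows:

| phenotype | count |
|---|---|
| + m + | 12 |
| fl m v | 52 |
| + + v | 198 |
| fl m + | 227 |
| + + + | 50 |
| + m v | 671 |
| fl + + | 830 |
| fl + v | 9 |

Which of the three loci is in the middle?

The two most frequent reciprocal classes, fl + + and + m v, are the parental types, so the F1 was fl + + / + m v.
The two rarest classes, fl + v and + m +, are the double crossovers. Comparing them with the parentals, only the v allele has switched, so v is the middle locus and the order is fl – v – m.

v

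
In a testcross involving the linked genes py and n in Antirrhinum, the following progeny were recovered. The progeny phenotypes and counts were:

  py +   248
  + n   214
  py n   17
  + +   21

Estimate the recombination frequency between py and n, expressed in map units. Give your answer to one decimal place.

The two most frequent classes, + n (214) and py + (248), are the parental types, so the F1 was + n / py +.
The recombinant classes are + + and py n: 21 + 17 = 38.
Recombination frequency = 38/500 = 0.0760 ≈ 7.6%, i.e. 7.6 map units.

7.6 map units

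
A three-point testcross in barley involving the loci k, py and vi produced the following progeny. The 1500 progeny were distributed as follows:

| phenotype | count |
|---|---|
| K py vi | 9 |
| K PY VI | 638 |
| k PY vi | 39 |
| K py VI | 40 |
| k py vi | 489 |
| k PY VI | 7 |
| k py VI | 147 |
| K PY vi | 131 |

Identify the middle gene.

The two most frequent reciprocal classes, K PY VI and k py vi, are the parental types, so the F1 was K PY VI / k py vi.
The two rarest classes, k PY VI and K py vi, are the double crossovers. Comparing them with the parentals, only the k allele has switched, so k is the middle locus and the order is py – k – vi.

k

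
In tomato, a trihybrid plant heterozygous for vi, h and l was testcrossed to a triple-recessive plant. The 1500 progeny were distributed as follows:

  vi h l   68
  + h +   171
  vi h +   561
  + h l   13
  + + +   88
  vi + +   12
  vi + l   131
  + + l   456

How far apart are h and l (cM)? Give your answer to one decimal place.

12.1 cM

The two most frequent reciprocal classes, + + l and vi h +, are the parental types, so the F1 was + + l / vi h +.
The two rarest classes, + h l and vi + +, are the double crossovers. Comparing them with the parentals, only the h allele has switched, so h is the middle locus and the order is l – h – vi.
Crossovers in the l–h interval produce the single-crossover classes + + + and vi h l (88 + 68 = 156) plus the double crossovers (25).
RF(l–h) = (156 + 25) / 1500 = 181/1500 = 0.1207 → 12.1 cM.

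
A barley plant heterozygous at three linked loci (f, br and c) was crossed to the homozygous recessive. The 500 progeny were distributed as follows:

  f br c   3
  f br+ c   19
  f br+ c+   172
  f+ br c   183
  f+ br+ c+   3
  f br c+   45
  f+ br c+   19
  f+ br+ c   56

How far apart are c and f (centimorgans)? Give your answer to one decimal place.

8.8 centimorgans

The two most frequent reciprocal classes, f br+ c+ and f+ br c, are the parental types, so the F1 was f br+ c+ / f+ br c.
The two rarest classes, f+ br+ c+ and f br c, are the double crossovers. Comparing them with the parentals, only the f allele has switched, so f is the middle locus and the order is br – f – c.
Crossovers in the f–c interval produce the single-crossover classes f br+ c and f+ br c+ (19 + 19 = 38) plus the double crossovers (6).
RF(f–c) = (38 + 6) / 500 = 44/500 = 0.0880 → 8.8 centimorgans.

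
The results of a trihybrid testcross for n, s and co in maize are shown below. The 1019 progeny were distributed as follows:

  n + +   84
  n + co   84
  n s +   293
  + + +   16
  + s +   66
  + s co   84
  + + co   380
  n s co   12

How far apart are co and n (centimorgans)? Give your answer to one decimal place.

17.5 centimorgans

The two most frequent reciprocal classes, + + co and n s +, are the parental types, so the F1 was + + co / n s +.
The two rarest classes, + + + and n s co, are the double crossovers. Comparing them with the parentals, only the co allele has switched, so co is the middle locus and the order is s – co – n.
Crossovers in the co–n interval produce the single-crossover classes n + co and + s + (84 + 66 = 150) plus the double crossovers (28).
RF(co–n) = (150 + 28) / 1019 = 178/1019 = 0.1747 → 17.5 centimorgans.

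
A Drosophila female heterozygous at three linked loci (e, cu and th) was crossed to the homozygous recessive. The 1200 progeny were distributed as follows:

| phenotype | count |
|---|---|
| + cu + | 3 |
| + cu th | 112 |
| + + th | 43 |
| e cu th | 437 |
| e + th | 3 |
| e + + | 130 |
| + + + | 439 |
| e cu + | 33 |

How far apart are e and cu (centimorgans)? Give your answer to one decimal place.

The two most frequent reciprocal classes, e cu th and + + +, are the parental types, so the F1 was e cu th / + + +.
The two rarest classes, e + th and + cu +, are the double crossovers. Comparing them with the parentals, only the cu allele has switched, so cu is the middle locus and the order is e – cu – th.
Crossovers in the e–cu interval produce the single-crossover classes + cu th and e + + (112 + 130 = 242) plus the double crossovers (6).
RF(e–cu) = (242 + 6) / 1200 = 248/1200 = 0.2067 → 20.7 centimorgans.

20.7 centimorgans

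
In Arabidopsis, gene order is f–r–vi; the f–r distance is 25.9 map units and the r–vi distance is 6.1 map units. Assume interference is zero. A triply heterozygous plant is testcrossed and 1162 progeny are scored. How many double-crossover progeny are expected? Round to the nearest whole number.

18

Map distances give recombination frequencies of 0.259 and 0.061 for the two intervals.
With no interference, expected double-crossover frequency = 0.259 × 0.061 = 0.01580.
Expected number = 0.01580 × 1162 = 18.36 ≈ 18.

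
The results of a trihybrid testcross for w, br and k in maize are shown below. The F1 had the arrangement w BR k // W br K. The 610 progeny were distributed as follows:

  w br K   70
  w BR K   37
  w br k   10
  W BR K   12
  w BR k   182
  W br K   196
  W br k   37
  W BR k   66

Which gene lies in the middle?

The two rarest classes, w br k and W BR K, are the double crossovers. Comparing them with the parentals, only the br allele has switched, so br is the middle locus and the order is k – br – w.

br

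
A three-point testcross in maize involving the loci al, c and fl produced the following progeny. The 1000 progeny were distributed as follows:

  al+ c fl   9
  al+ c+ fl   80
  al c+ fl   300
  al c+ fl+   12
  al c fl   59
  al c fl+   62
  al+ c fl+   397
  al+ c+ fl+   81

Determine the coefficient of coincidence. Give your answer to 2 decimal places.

0.80

The two most frequent reciprocal classes, al+ c fl+ and al c+ fl, are the parental types, so the F1 was al+ c fl+ / al c+ fl.
The two rarest classes, al+ c fl and al c+ fl+, are the double crossovers. Comparing them with the parentals, only the fl allele has switched, so fl is the middle locus and the order is al – fl – c.
al–fl: (142 + 21)/1000 = 0.1630; fl–c: (140 + 21)/1000 = 0.1610.
Expected DCO frequency = 0.1630 × 0.1610 ≈ 0.02624; observed = 21/1000 ≈ 0.02100.
Coefficient of coincidence = 0.02100/0.02624 ≈ 0.80.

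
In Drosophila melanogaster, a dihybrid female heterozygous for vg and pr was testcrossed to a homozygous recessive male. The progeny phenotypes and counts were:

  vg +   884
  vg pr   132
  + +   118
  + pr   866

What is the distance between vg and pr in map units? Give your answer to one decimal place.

12.5 map units

The two most frequent classes, + pr (866) and vg + (884), are the parental types, so the F1 was + pr / vg +.
The recombinant classes are + + and vg pr: 118 + 132 = 250.
Recombination frequency = 250/2000 = 0.1250 ≈ 12.5%, i.e. 12.5 map units.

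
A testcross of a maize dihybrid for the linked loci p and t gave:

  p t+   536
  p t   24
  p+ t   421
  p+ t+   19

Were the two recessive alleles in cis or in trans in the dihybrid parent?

trans

The two most frequent classes are p+ t (421) and p t+ (536); these are the parental (non-recombinant) types.
So the F1 carried p+ t on one chromosome and p t+ on the other — the recessive alleles are on opposite chromosomes (trans / repulsion).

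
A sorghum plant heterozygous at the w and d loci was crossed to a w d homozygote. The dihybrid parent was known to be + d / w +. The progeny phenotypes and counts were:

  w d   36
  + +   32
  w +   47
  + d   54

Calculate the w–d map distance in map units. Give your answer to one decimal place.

40.2 map units

The recombinant classes are + + and w d: 32 + 36 = 68.
Recombination frequency = 68/169 = 0.4024 ≈ 40.2%, i.e. 40.2 map units.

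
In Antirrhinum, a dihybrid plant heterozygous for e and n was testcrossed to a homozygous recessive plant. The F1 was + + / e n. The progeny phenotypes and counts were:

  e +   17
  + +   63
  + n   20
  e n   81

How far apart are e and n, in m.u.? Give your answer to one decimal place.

The recombinant classes are + n and e +: 20 + 17 = 37.
Recombination frequency = 37/181 = 0.2044 ≈ 20.4%, i.e. 20.4 m.u.

20.4 m.u.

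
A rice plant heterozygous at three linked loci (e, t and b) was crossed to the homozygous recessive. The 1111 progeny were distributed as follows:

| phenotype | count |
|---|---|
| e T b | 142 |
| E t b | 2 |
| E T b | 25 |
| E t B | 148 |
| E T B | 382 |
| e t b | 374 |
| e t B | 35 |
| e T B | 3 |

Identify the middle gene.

e

The two most frequent reciprocal classes, E T B and e t b, are the parental types, so the F1 was E T B / e t b.
The two rarest classes, e T B and E t b, are the double crossovers. Comparing them with the parentals, only the e allele has switched, so e is the middle locus and the order is t – e – b.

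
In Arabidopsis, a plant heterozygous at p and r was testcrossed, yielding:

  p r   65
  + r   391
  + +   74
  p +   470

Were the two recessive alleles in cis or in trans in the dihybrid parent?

The two most frequent classes are + r (391) and p + (470); these are the parental (non-recombinant) types.
So the F1 carried + r on one chromosome and p + on the other — the recessive alleles are on opposite chromosomes (trans / repulsion).

trans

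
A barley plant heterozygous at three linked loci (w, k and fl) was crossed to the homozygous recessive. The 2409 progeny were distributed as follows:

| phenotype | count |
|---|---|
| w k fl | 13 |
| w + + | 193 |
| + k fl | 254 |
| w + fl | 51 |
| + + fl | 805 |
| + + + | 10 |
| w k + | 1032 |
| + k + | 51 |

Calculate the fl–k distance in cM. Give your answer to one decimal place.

19.5 cM

The two most frequent reciprocal classes, + + fl and w k +, are the parental types, so the F1 was + + fl / w k +.
The two rarest classes, + + + and w k fl, are the double crossovers. Comparing them with the parentals, only the fl allele has switched, so fl is the middle locus and the order is w – fl – k.
Crossovers in the fl–k interval produce the single-crossover classes + k fl and w + + (254 + 193 = 447) plus the double crossovers (23).
RF(fl–k) = (447 + 23) / 2409 = 470/2409 = 0.1951 → 19.5 cM.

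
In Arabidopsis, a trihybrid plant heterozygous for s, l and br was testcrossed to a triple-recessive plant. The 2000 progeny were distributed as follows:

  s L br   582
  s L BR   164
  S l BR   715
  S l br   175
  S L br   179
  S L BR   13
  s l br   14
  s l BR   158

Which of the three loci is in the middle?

l

The two most frequent reciprocal classes, s L br and S l BR, are the parental types, so the F1 was s L br / S l BR.
The two rarest classes, s l br and S L BR, are the double crossovers. Comparing them with the parentals, only the l allele has switched, so l is the middle locus and the order is br – l – s.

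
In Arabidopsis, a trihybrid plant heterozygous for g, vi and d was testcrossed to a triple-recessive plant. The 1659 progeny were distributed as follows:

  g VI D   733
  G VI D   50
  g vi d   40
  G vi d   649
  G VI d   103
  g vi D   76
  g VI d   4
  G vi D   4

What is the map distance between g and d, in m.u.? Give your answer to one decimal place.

The two most frequent reciprocal classes, g VI D and G vi d, are the parental types, so the F1 was g VI D / G vi d.
The two rarest classes, g VI d and G vi D, are the double crossovers. Comparing them with the parentals, only the d allele has switched, so d is the middle locus and the order is vi – d – g.
Crossovers in the d–g interval produce the single-crossover classes G VI D and g vi d (50 + 40 = 90) plus the double crossovers (8).
RF(d–g) = (90 + 8) / 1659 = 98/1659 = 0.0591 → 5.9 m.u.

5.9 m.u.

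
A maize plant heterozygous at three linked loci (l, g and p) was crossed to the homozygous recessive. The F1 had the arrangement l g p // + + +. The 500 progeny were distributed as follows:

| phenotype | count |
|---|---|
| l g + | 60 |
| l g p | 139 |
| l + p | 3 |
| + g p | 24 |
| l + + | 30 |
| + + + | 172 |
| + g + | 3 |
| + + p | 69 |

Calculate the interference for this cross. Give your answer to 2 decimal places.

0.63

The two rarest classes, l + p and + g +, are the double crossovers. Comparing them with the parentals, only the g allele has switched, so g is the middle locus and the order is p – g – l.
p–g: (129 + 6)/500 = 0.2700; g–l: (54 + 6)/500 = 0.1200.
Expected DCO frequency = 0.2700 × 0.1200 ≈ 0.03240; observed = 6/500 ≈ 0.01200.
Coefficient of coincidence = 0.01200/0.03240 ≈ 0.37; interference = 1 − 0.37 = 0.63.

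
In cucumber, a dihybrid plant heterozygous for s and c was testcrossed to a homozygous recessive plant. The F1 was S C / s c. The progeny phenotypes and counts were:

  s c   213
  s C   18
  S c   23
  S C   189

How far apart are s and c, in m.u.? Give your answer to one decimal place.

9.3 m.u.

The recombinant classes are S c and s C: 23 + 18 = 41.
Recombination frequency = 41/443 = 0.0926 ≈ 9.3%, i.e. 9.3 m.u.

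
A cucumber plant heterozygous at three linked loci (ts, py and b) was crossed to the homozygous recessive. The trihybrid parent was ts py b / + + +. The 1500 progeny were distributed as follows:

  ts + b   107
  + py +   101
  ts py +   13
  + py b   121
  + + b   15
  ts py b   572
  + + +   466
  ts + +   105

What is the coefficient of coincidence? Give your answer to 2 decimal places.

0.70

The two rarest classes, ts py + and + + b, are the double crossovers. Comparing them with the parentals, only the b allele has switched, so b is the middle locus and the order is py – b – ts.
py–b: (208 + 28)/1500 = 0.1573; b–ts: (226 + 28)/1500 = 0.1693.
Expected DCO frequency = 0.1573 × 0.1693 ≈ 0.02663; observed = 28/1500 ≈ 0.01867.
Coefficient of coincidence = 0.01867/0.02663 ≈ 0.70.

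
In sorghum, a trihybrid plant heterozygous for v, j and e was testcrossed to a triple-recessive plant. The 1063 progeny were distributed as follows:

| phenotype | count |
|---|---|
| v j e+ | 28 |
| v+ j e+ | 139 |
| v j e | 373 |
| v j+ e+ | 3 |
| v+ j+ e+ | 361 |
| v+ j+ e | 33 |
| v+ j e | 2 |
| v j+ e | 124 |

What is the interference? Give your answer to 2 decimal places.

0.70

The two most frequent reciprocal classes, v+ j+ e+ and v j e, are the parental types, so the F1 was v+ j+ e+ / v j e.
The two rarest classes, v j+ e+ and v+ j e, are the double crossovers. Comparing them with the parentals, only the v allele has switched, so v is the middle locus and the order is j – v – e.
j–v: (263 + 5)/1063 = 0.2521; v–e: (61 + 5)/1063 = 0.0621.
Expected DCO frequency = 0.2521 × 0.0621 ≈ 0.01566; observed = 5/1063 ≈ 0.00470.
Coefficient of coincidence = 0.00470/0.01566 ≈ 0.30; interference = 1 − 0.30 = 0.70.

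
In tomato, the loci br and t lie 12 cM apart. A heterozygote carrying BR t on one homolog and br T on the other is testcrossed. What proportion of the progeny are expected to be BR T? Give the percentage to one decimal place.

A map distance of 12 cM corresponds to a recombination frequency of 0.120.
The F1 is BR t / br T, so BR T is a recombinant gamete class with expected frequency r/2 = 0.120/2 = 0.0600.
That is 0.0600 = 6.0% of the progeny.

6.0%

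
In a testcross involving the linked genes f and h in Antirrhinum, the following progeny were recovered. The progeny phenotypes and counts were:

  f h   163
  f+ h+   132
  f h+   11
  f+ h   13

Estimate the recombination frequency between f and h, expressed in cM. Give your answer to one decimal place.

The two most frequent classes, f+ h+ (132) and f h (163), are the parental types, so the F1 was f+ h+ / f h.
The recombinant classes are f+ h and f h+: 13 + 11 = 24.
Recombination frequency = 24/319 = 0.0752 ≈ 7.5%, i.e. 7.5 cM.

7.5 cM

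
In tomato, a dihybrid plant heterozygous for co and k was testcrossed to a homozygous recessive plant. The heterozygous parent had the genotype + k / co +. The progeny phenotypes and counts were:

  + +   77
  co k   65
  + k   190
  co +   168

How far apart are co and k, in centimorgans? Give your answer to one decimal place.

28.4 centimorgans

The recombinant classes are + + and co k: 77 + 65 = 142.
Recombination frequency = 142/500 = 0.2840 ≈ 28.4%, i.e. 28.4 centimorgans.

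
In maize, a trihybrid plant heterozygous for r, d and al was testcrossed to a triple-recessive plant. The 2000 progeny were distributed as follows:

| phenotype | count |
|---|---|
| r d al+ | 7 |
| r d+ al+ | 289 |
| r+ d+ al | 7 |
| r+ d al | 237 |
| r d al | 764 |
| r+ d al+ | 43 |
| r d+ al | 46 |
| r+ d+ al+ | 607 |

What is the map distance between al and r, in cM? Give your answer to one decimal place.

27.0 cM

The two most frequent reciprocal classes, r+ d+ al+ and r d al, are the parental types, so the F1 was r+ d+ al+ / r d al.
The two rarest classes, r+ d+ al and r d al+, are the double crossovers. Comparing them with the parentals, only the al allele has switched, so al is the middle locus and the order is d – al – r.
Crossovers in the al–r interval produce the single-crossover classes r d+ al+ and r+ d al (289 + 237 = 526) plus the double crossovers (14).
RF(al–r) = (526 + 14) / 2000 = 540/2000 = 0.2700 → 27.0 cM.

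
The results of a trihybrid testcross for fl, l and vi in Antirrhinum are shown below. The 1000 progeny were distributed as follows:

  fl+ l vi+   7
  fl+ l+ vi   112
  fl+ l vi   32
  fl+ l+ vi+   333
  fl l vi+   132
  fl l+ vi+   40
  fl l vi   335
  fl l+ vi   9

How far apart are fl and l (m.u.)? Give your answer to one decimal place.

The two most frequent reciprocal classes, fl l vi and fl+ l+ vi+, are the parental types, so the F1 was fl l vi / fl+ l+ vi+.
The two rarest classes, fl l+ vi and fl+ l vi+, are the double crossovers. Comparing them with the parentals, only the l allele has switched, so l is the middle locus and the order is fl – l – vi.
Crossovers in the fl–l interval produce the single-crossover classes fl+ l vi and fl l+ vi+ (32 + 40 = 72) plus the double crossovers (16).
RF(fl–l) = (72 + 16) / 1000 = 88/1000 = 0.0880 → 8.8 m.u.

8.8 m.u.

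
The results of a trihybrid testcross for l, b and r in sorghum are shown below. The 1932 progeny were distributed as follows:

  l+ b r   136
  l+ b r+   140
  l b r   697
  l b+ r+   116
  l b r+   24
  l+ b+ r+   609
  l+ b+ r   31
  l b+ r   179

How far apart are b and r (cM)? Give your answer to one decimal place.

19.4 cM

The two most frequent reciprocal classes, l+ b+ r+ and l b r, are the parental types, so the F1 was l+ b+ r+ / l b r.
The two rarest classes, l+ b+ r and l b r+, are the double crossovers. Comparing them with the parentals, only the r allele has switched, so r is the middle locus and the order is b – r – l.
Crossovers in the b–r interval produce the single-crossover classes l+ b r+ and l b+ r (140 + 179 = 319) plus the double crossovers (55).
RF(b–r) = (319 + 55) / 1932 = 374/1932 = 0.1936 → 19.4 cM.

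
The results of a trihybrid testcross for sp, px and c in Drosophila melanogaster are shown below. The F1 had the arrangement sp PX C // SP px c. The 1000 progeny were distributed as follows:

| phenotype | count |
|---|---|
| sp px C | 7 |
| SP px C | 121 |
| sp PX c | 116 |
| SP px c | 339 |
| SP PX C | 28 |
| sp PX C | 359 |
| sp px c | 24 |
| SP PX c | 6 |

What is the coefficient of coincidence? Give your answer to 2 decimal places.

The two rarest classes, sp px C and SP PX c, are the double crossovers. Comparing them with the parentals, only the px allele has switched, so px is the middle locus and the order is sp – px – c.
sp–px: (52 + 13)/1000 = 0.0650; px–c: (237 + 13)/1000 = 0.2500.
Expected DCO frequency = 0.0650 × 0.2500 ≈ 0.01625; observed = 13/1000 ≈ 0.01300.
Coefficient of coincidence = 0.01300/0.01625 ≈ 0.80.

0.80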